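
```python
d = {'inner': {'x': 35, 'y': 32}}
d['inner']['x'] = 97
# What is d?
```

After line 1: d = {'inner': {'x': 35, 'y': 32}}
After line 2 (inner x overwritten): d = {'inner': {'x': 97, 'y': 32}}

{'inner': {'x': 97, 'y': 32}}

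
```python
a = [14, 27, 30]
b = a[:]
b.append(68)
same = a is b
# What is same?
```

After line 1: a = [14, 27, 30]
After line 2 (b = a[:] is a shallow copy, new object): a = [14, 27, 30], b = [14, 27, 30]
After line 3 (append only mutates b): a = [14, 27, 30], b = [14, 27, 30, 68]
After line 4 (same = a is b; different objects -> False): same = False

False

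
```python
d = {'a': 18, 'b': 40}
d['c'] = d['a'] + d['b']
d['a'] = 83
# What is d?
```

After line 1: d = {'a': 18, 'b': 40}
After line 2 (d['c'] = 18 + 40): d = {'a': 18, 'b': 40, 'c': 58}
After line 3: d = {'a': 83, 'b': 40, 'c': 58}

{'a': 83, 'b': 40, 'c': 58}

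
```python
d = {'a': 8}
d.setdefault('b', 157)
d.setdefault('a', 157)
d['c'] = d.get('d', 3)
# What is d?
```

After line 1: d = {'a': 8}
After line 2 (setdefault adds 'b'=157): d = {'a': 8, 'b': 157}
After line 3 (setdefault 'a' no-op, already exists): d = {'a': 8, 'b': 157}
After line 4 (get('d', 3) returns default since 'd' not in d): d = {'a': 8, 'b': 157, 'c': 3}

{'a': 8, 'b': 157, 'c': 3}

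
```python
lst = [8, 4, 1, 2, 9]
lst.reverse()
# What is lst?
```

[9, 2, 1, 4, 8]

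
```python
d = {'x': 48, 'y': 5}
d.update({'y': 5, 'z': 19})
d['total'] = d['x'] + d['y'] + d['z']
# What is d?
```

After line 1: d = {'x': 48, 'y': 5}
After line 2 (y overwritten, z added): d = {'x': 48, 'y': 5, 'z': 19}
After line 3 (total = 48 + 5 + 19 = 72): d = {'x': 48, 'y': 5, 'z': 19, 'total': 72}

{'x': 48, 'y': 5, 'z': 19, 'total': 72}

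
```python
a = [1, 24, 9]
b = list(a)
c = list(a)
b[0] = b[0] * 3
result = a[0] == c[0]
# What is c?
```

After line 1: a = [1, 24, 9]
After line 2 (b = list(a), copy): a = [1, 24, 9], b = [1, 24, 9]
After line 3 (c = list(a) is a copy, new object): c = [1, 24, 9]
After line 4 (b[0] = 1 * 3 = 3; only b mutates (copy)): a = [1, 24, 9], b = [3, 24, 9], c = [1, 24, 9]
After line 5 (a[0] = 1, c[0] = 1; result = True)

[1, 24, 9]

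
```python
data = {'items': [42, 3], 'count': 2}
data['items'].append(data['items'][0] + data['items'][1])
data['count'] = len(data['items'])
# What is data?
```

After line 1: data = {'items': [42, 3], 'count': 2}
After line 2 (append 42 + 3 = 45): data = {'items': [42, 3, 45], 'count': 2}
After line 3 (count = len(items) = 3): data = {'items': [42, 3, 45], 'count': 3}

{'items': [42, 3, 45], 'count': 3}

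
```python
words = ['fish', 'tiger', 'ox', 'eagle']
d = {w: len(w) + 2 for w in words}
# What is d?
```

{'fish': 6, 'tiger': 7, 'ox': 4, 'eagle': 7}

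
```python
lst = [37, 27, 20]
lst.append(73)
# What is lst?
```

[37, 27, 20, 73]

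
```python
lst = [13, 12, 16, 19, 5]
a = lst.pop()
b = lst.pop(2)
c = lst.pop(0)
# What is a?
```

After line 1: lst = [13, 12, 16, 19, 5]
After line 2 (pop() -> a = 5): lst = [13, 12, 16, 19]
After line 3 (pop(2) -> b = 16): lst = [13, 12, 19]
After line 4 (pop(0) -> c = 13): lst = [12, 19]

5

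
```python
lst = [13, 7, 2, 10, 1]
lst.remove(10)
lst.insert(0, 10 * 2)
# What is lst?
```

After line 1: lst = [13, 7, 2, 10, 1]
After line 2 (remove first 10): lst = [13, 7, 2, 1]
After line 3 (insert 20 at index 0): lst = [20, 13, 7, 2, 1]

[20, 13, 7, 2, 1]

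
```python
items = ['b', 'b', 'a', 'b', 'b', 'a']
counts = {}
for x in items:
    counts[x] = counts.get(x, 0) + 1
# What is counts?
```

Initial: counts = {}, items = ['b', 'b', 'a', 'b', 'b', 'a']
See 'b': counts = {'b': 1}
See 'b': counts = {'b': 2}
See 'a': counts = {'b': 2, 'a': 1}
See 'b': counts = {'b': 3, 'a': 1}
See 'b': counts = {'b': 4, 'a': 1}
See 'a': counts = {'b': 4, 'a': 2}

{'b': 4, 'a': 2}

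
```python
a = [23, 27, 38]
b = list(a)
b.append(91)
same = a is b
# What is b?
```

After line 1: a = [23, 27, 38]
After line 2 (b = list(a) is a shallow copy, new object): a = [23, 27, 38], b = [23, 27, 38]
After line 3 (append only mutates b): a = [23, 27, 38], b = [23, 27, 38, 91]
After line 4 (same = a is b; different objects -> False): same = False

[23, 27, 38, 91]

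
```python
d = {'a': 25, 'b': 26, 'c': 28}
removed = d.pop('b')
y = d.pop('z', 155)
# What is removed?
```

After line 1: d = {'a': 25, 'b': 26, 'c': 28}
After line 2 (pop 'b' returns 26): d = {'a': 25, 'c': 28}, removed = 26
After line 3 (pop 'z' missing, returns default 155): d = {'a': 25, 'c': 28}, y = 155

26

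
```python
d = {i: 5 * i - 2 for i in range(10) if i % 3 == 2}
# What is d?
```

{2: 8, 5: 23, 8: 38}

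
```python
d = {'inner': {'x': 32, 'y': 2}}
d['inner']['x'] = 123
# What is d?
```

After line 1: d = {'inner': {'x': 32, 'y': 2}}
After line 2 (inner x overwritten): d = {'inner': {'x': 123, 'y': 2}}

{'inner': {'x': 123, 'y': 2}}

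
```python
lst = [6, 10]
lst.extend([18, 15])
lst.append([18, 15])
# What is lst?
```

After line 1: lst = [6, 10]
After line 2 (extend unpacks [18, 15]): lst = [6, 10, 18, 15]
After line 3 (append adds [18, 15] as single element): lst = [6, 10, 18, 15, [18, 15]]

[6, 10, 18, 15, [18, 15]]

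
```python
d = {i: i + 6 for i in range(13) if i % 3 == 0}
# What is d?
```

{0: 6, 3: 9, 6: 12, 9: 15, 12: 18}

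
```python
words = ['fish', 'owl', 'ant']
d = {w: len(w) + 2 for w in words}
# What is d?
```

{'fish': 6, 'owl': 5, 'ant': 5}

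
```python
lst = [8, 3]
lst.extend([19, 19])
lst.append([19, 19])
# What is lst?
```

After line 1: lst = [8, 3]
After line 2 (extend unpacks [19, 19]): lst = [8, 3, 19, 19]
After line 3 (append adds [19, 19] as single element): lst = [8, 3, 19, 19, [19, 19]]

[8, 3, 19, 19, [19, 19]]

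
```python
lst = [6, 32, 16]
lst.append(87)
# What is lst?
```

[6, 32, 16, 87]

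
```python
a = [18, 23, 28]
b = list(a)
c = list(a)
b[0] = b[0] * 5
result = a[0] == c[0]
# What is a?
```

After line 1: a = [18, 23, 28]
After line 2 (b = list(a), copy): a = [18, 23, 28], b = [18, 23, 28]
After line 3 (c = list(a) is a copy, new object): c = [18, 23, 28]
After line 4 (b[0] = 18 * 5 = 90; only b mutates (copy)): a = [18, 23, 28], b = [90, 23, 28], c = [18, 23, 28]
After line 5 (a[0] = 18, c[0] = 18; result = True)

[18, 23, 28]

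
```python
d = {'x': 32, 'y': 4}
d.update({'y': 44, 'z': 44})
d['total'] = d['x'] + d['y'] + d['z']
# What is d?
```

After line 1: d = {'x': 32, 'y': 4}
After line 2 (y overwritten, z added): d = {'x': 32, 'y': 44, 'z': 44}
After line 3 (total = 32 + 44 + 44 = 120): d = {'x': 32, 'y': 44, 'z': 44, 'total': 120}

{'x': 32, 'y': 44, 'z': 44, 'total': 120}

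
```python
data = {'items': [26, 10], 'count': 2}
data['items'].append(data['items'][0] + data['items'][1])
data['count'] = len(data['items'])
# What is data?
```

After line 1: data = {'items': [26, 10], 'count': 2}
After line 2 (append 26 + 10 = 36): data = {'items': [26, 10, 36], 'count': 2}
After line 3 (count = len(items) = 3): data = {'items': [26, 10, 36], 'count': 3}

{'items': [26, 10, 36], 'count': 3}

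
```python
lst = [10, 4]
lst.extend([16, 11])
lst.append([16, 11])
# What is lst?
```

After line 1: lst = [10, 4]
After line 2 (extend unpacks [16, 11]): lst = [10, 4, 16, 11]
After line 3 (append adds [16, 11] as single element): lst = [10, 4, 16, 11, [16, 11]]

[10, 4, 16, 11, [16, 11]]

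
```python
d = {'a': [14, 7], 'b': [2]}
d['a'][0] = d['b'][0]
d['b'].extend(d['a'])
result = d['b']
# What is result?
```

After line 1: d = {'a': [14, 7], 'b': [2]}
After line 2 (a[0] = b[0] = 2): d = {'a': [2, 7], 'b': [2]}
After line 3 (b.extend(a) appends [2, 7]): d = {'a': [2, 7], 'b': [2, 2, 7]}
After line 4: result = d['b'] = [2, 2, 7]

[2, 2, 7]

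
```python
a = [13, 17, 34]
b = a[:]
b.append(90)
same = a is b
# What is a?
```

After line 1: a = [13, 17, 34]
After line 2 (b = a[:] is a shallow copy, new object): a = [13, 17, 34], b = [13, 17, 34]
After line 3 (append only mutates b): a = [13, 17, 34], b = [13, 17, 34, 90]
After line 4 (same = a is b; different objects -> False): same = False

[13, 17, 34]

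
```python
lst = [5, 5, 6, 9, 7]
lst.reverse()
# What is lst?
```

[7, 9, 6, 5, 5]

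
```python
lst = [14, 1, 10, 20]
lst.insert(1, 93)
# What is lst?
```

[14, 93, 1, 10, 20]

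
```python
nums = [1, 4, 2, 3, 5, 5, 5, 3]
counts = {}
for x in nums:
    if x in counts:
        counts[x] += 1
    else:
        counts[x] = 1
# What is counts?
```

Initial: counts = {}, nums = [1, 4, 2, 3, 5, 5, 5, 3]
See 1: counts = {1: 1}
See 4: counts = {1: 1, 4: 1}
See 2: counts = {1: 1, 4: 1, 2: 1}
See 3: counts = {1: 1, 4: 1, 2: 1, 3: 1}
See 5: counts = {1: 1, 4: 1, 2: 1, 3: 1, 5: 1}
See 5: counts = {1: 1, 4: 1, 2: 1, 3: 1, 5: 2}
See 5: counts = {1: 1, 4: 1, 2: 1, 3: 1, 5: 3}
See 3: counts = {1: 1, 4: 1, 2: 1, 3: 2, 5: 3}

{1: 1, 4: 1, 2: 1, 3: 2, 5: 3}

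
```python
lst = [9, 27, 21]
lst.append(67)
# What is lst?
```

[9, 27, 21, 67]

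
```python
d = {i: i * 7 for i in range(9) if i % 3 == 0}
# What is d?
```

{0: 0, 3: 21, 6: 42}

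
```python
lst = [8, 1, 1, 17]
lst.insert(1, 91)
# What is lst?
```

[8, 91, 1, 1, 17]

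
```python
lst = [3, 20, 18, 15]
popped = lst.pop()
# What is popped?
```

15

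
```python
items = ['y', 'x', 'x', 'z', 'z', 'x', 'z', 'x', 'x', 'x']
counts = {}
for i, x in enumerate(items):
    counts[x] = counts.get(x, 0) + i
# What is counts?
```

Initial: counts = {}, items = ['y', 'x', 'x', 'z', 'z', 'x', 'z', 'x', 'x', 'x']
i=0, x='y': counts = {'y': 0}
i=1, x='x': counts = {'y': 0, 'x': 1}
i=2, x='x': counts = {'y': 0, 'x': 3}
i=3, x='z': counts = {'y': 0, 'x': 3, 'z': 3}
i=4, x='z': counts = {'y': 0, 'x': 3, 'z': 7}
i=5, x='x': counts = {'y': 0, 'x': 8, 'z': 7}
i=6, x='z': counts = {'y': 0, 'x': 8, 'z': 13}
i=7, x='x': counts = {'y': 0, 'x': 15, 'z': 13}
i=8, x='x': counts = {'y': 0, 'x': 23, 'z': 13}
i=9, x='x': counts = {'y': 0, 'x': 32, 'z': 13}

{'y': 0, 'x': 32, 'z': 13}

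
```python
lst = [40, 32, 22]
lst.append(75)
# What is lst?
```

[40, 32, 22, 75]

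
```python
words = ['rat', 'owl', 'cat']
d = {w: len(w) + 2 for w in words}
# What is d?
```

{'rat': 5, 'owl': 5, 'cat': 5}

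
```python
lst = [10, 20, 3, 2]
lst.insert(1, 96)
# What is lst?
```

[10, 96, 20, 3, 2]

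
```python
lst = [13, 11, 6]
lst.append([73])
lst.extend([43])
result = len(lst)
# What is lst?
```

After line 1: lst = [13, 11, 6]
After line 2 (append adds [73] as single element): lst = [13, 11, 6, [73]]
After line 3 (extend unpacks [43], adds 43): lst = [13, 11, 6, [73], 43]
After line 4: result = len(lst) = 5

[13, 11, 6, [73], 43]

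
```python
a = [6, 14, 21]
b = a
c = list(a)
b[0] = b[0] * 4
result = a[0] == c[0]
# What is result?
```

After line 1: a = [6, 14, 21]
After line 2 (b = a, alias): a = [6, 14, 21], b = [6, 14, 21]
After line 3 (c = list(a) is a copy, new object): c = [6, 14, 21]
After line 4 (b[0] = 6 * 4 = 24; mutates shared a/b): a = b = [24, 14, 21], c = [6, 14, 21]
After line 5 (a[0] = 24, c[0] = 6; result = False)

False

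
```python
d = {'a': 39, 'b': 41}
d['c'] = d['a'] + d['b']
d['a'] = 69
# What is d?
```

After line 1: d = {'a': 39, 'b': 41}
After line 2 (d['c'] = 39 + 41): d = {'a': 39, 'b': 41, 'c': 80}
After line 3: d = {'a': 69, 'b': 41, 'c': 80}

{'a': 69, 'b': 41, 'c': 80}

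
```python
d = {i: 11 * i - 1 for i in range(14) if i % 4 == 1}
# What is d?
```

{1: 10, 5: 54, 9: 98, 13: 142}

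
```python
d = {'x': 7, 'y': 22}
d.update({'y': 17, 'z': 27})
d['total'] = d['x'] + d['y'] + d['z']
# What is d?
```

After line 1: d = {'x': 7, 'y': 22}
After line 2 (y overwritten, z added): d = {'x': 7, 'y': 17, 'z': 27}
After line 3 (total = 7 + 17 + 27 = 51): d = {'x': 7, 'y': 17, 'z': 27, 'total': 51}

{'x': 7, 'y': 17, 'z': 27, 'total': 51}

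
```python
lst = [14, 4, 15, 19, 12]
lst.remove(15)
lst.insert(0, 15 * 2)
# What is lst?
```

After line 1: lst = [14, 4, 15, 19, 12]
After line 2 (remove first 15): lst = [14, 4, 19, 12]
After line 3 (insert 30 at index 0): lst = [30, 14, 4, 19, 12]

[30, 14, 4, 19, 12]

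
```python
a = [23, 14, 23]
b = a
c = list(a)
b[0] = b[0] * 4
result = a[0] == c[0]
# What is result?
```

After line 1: a = [23, 14, 23]
After line 2 (b = a, alias): a = [23, 14, 23], b = [23, 14, 23]
After line 3 (c = list(a) is a copy, new object): c = [23, 14, 23]
After line 4 (b[0] = 23 * 4 = 92; mutates shared a/b): a = b = [92, 14, 23], c = [23, 14, 23]
After line 5 (a[0] = 92, c[0] = 23; result = False)

False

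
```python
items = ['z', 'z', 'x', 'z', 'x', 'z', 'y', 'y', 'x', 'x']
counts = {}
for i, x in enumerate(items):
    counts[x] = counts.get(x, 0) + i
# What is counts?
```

Initial: counts = {}, items = ['z', 'z', 'x', 'z', 'x', 'z', 'y', 'y', 'x', 'x']
i=0, x='z': counts = {'z': 0}
i=1, x='z': counts = {'z': 1}
i=2, x='x': counts = {'z': 1, 'x': 2}
i=3, x='z': counts = {'z': 4, 'x': 2}
i=4, x='x': counts = {'z': 4, 'x': 6}
i=5, x='z': counts = {'z': 9, 'x': 6}
i=6, x='y': counts = {'z': 9, 'x': 6, 'y': 6}
i=7, x='y': counts = {'z': 9, 'x': 6, 'y': 13}
i=8, x='x': counts = {'z': 9, 'x': 14, 'y': 13}
i=9, x='x': counts = {'z': 9, 'x': 23, 'y': 13}

{'z': 9, 'x': 23, 'y': 13}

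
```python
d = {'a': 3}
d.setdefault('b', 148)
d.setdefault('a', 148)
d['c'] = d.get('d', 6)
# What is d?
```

After line 1: d = {'a': 3}
After line 2 (setdefault adds 'b'=148): d = {'a': 3, 'b': 148}
After line 3 (setdefault 'a' no-op, already exists): d = {'a': 3, 'b': 148}
After line 4 (get('d', 6) returns default since 'd' not in d): d = {'a': 3, 'b': 148, 'c': 6}

{'a': 3, 'b': 148, 'c': 6}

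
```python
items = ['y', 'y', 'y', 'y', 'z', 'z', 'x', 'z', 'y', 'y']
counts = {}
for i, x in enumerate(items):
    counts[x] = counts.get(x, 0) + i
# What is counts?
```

Initial: counts = {}, items = ['y', 'y', 'y', 'y', 'z', 'z', 'x', 'z', 'y', 'y']
i=0, x='y': counts = {'y': 0}
i=1, x='y': counts = {'y': 1}
i=2, x='y': counts = {'y': 3}
i=3, x='y': counts = {'y': 6}
i=4, x='z': counts = {'y': 6, 'z': 4}
i=5, x='z': counts = {'y': 6, 'z': 9}
i=6, x='x': counts = {'y': 6, 'z': 9, 'x': 6}
i=7, x='z': counts = {'y': 6, 'z': 16, 'x': 6}
i=8, x='y': counts = {'y': 14, 'z': 16, 'x': 6}
i=9, x='y': counts = {'y': 23, 'z': 16, 'x': 6}

{'y': 23, 'z': 16, 'x': 6}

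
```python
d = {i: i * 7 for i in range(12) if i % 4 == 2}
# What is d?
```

{2: 14, 6: 42, 10: 70}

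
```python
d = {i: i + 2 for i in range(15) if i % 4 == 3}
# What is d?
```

{3: 5, 7: 9, 11: 13}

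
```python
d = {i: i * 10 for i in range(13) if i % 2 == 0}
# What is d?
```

{0: 0, 2: 20, 4: 40, 6: 60, 8: 80, 10: 100, 12: 120}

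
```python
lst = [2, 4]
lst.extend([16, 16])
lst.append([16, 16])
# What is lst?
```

After line 1: lst = [2, 4]
After line 2 (extend unpacks [16, 16]): lst = [2, 4, 16, 16]
After line 3 (append adds [16, 16] as single element): lst = [2, 4, 16, 16, [16, 16]]

[2, 4, 16, 16, [16, 16]]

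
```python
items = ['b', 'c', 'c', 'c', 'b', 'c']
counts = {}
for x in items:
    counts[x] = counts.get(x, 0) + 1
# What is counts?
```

Initial: counts = {}, items = ['b', 'c', 'c', 'c', 'b', 'c']
See 'b': counts = {'b': 1}
See 'c': counts = {'b': 1, 'c': 1}
See 'c': counts = {'b': 1, 'c': 2}
See 'c': counts = {'b': 1, 'c': 3}
See 'b': counts = {'b': 2, 'c': 3}
See 'c': counts = {'b': 2, 'c': 4}

{'b': 2, 'c': 4}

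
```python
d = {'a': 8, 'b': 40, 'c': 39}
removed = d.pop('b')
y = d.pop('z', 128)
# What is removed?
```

After line 1: d = {'a': 8, 'b': 40, 'c': 39}
After line 2 (pop 'b' returns 40): d = {'a': 8, 'c': 39}, removed = 40
After line 3 (pop 'z' missing, returns default 128): d = {'a': 8, 'c': 39}, y = 128

40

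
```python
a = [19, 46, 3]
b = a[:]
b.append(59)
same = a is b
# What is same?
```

After line 1: a = [19, 46, 3]
After line 2 (b = a[:] is a shallow copy, new object): a = [19, 46, 3], b = [19, 46, 3]
After line 3 (append only mutates b): a = [19, 46, 3], b = [19, 46, 3, 59]
After line 4 (same = a is b; different objects -> False): same = False

False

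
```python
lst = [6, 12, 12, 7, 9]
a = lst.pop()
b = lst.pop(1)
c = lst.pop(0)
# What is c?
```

After line 1: lst = [6, 12, 12, 7, 9]
After line 2 (pop() -> a = 9): lst = [6, 12, 12, 7]
After line 3 (pop(1) -> b = 12): lst = [6, 12, 7]
After line 4 (pop(0) -> c = 6): lst = [12, 7]

6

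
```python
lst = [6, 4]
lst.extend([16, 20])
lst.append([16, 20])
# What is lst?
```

After line 1: lst = [6, 4]
After line 2 (extend unpacks [16, 20]): lst = [6, 4, 16, 20]
After line 3 (append adds [16, 20] as single element): lst = [6, 4, 16, 20, [16, 20]]

[6, 4, 16, 20, [16, 20]]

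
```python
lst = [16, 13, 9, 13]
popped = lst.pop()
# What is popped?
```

13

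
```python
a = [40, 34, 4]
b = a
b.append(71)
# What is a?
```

After line 1: a = [40, 34, 4]
After line 2 (b = a is an alias, same object): a = [40, 34, 4], b = [40, 34, 4]
After line 3 (b.append mutates the shared list): a = [40, 34, 4, 71], b = [40, 34, 4, 71]

[40, 34, 4, 71]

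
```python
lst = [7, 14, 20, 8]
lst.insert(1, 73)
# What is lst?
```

[7, 73, 14, 20, 8]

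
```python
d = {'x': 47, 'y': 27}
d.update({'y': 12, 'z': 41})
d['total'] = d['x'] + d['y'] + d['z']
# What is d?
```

After line 1: d = {'x': 47, 'y': 27}
After line 2 (y overwritten, z added): d = {'x': 47, 'y': 12, 'z': 41}
After line 3 (total = 47 + 12 + 41 = 100): d = {'x': 47, 'y': 12, 'z': 41, 'total': 100}

{'x': 47, 'y': 12, 'z': 41, 'total': 100}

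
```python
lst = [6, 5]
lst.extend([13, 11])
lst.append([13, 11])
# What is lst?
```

After line 1: lst = [6, 5]
After line 2 (extend unpacks [13, 11]): lst = [6, 5, 13, 11]
After line 3 (append adds [13, 11] as single element): lst = [6, 5, 13, 11, [13, 11]]

[6, 5, 13, 11, [13, 11]]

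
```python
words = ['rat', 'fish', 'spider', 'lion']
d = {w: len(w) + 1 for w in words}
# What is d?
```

{'rat': 4, 'fish': 5, 'spider': 7, 'lion': 5}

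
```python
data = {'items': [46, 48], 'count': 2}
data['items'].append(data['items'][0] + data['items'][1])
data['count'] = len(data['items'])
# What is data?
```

After line 1: data = {'items': [46, 48], 'count': 2}
After line 2 (append 46 + 48 = 94): data = {'items': [46, 48, 94], 'count': 2}
After line 3 (count = len(items) = 3): data = {'items': [46, 48, 94], 'count': 3}

{'items': [46, 48, 94], 'count': 3}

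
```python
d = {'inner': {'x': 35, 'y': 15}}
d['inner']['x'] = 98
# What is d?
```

After line 1: d = {'inner': {'x': 35, 'y': 15}}
After line 2 (inner x overwritten): d = {'inner': {'x': 98, 'y': 15}}

{'inner': {'x': 98, 'y': 15}}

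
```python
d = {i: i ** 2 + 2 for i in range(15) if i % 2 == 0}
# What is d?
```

{0: 2, 2: 6, 4: 18, 6: 38, 8: 66, 10: 102, 12: 146, 14: 198}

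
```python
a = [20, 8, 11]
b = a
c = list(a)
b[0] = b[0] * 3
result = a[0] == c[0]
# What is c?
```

After line 1: a = [20, 8, 11]
After line 2 (b = a, alias): a = [20, 8, 11], b = [20, 8, 11]
After line 3 (c = list(a) is a copy, new object): c = [20, 8, 11]
After line 4 (b[0] = 20 * 3 = 60; mutates shared a/b): a = b = [60, 8, 11], c = [20, 8, 11]
After line 5 (a[0] = 60, c[0] = 20; result = False)

[20, 8, 11]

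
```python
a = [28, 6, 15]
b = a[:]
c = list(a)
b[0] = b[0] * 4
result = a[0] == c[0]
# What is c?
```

After line 1: a = [28, 6, 15]
After line 2 (b = a[:], copy): a = [28, 6, 15], b = [28, 6, 15]
After line 3 (c = list(a) is a copy, new object): c = [28, 6, 15]
After line 4 (b[0] = 28 * 4 = 112; only b mutates (copy)): a = [28, 6, 15], b = [112, 6, 15], c = [28, 6, 15]
After line 5 (a[0] = 28, c[0] = 28; result = True)

[28, 6, 15]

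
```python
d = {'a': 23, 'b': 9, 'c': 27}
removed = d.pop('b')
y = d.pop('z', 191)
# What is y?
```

After line 1: d = {'a': 23, 'b': 9, 'c': 27}
After line 2 (pop 'b' returns 9): d = {'a': 23, 'c': 27}, removed = 9
After line 3 (pop 'z' missing, returns default 191): d = {'a': 23, 'c': 27}, y = 191

191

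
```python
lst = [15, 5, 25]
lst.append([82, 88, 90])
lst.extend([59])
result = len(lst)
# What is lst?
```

After line 1: lst = [15, 5, 25]
After line 2 (append adds [82, 88, 90] as single element): lst = [15, 5, 25, [82, 88, 90]]
After line 3 (extend unpacks [59], adds 59): lst = [15, 5, 25, [82, 88, 90], 59]
After line 4: result = len(lst) = 5

[15, 5, 25, [82, 88, 90], 59]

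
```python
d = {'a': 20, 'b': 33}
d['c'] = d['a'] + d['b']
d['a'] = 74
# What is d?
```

After line 1: d = {'a': 20, 'b': 33}
After line 2 (d['c'] = 20 + 33): d = {'a': 20, 'b': 33, 'c': 53}
After line 3: d = {'a': 74, 'b': 33, 'c': 53}

{'a': 74, 'b': 33, 'c': 53}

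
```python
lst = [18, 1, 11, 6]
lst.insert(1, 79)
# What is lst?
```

[18, 79, 1, 11, 6]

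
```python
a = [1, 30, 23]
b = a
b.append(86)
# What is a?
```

After line 1: a = [1, 30, 23]
After line 2 (b = a is an alias, same object): a = [1, 30, 23], b = [1, 30, 23]
After line 3 (b.append mutates the shared list): a = [1, 30, 23, 86], b = [1, 30, 23, 86]

[1, 30, 23, 86]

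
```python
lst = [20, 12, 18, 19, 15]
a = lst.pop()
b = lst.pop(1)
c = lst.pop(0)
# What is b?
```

After line 1: lst = [20, 12, 18, 19, 15]
After line 2 (pop() -> a = 15): lst = [20, 12, 18, 19]
After line 3 (pop(1) -> b = 12): lst = [20, 18, 19]
After line 4 (pop(0) -> c = 20): lst = [18, 19]

12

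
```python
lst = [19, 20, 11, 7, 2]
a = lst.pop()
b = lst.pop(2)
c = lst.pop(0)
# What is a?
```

After line 1: lst = [19, 20, 11, 7, 2]
After line 2 (pop() -> a = 2): lst = [19, 20, 11, 7]
After line 3 (pop(2) -> b = 11): lst = [19, 20, 7]
After line 4 (pop(0) -> c = 19): lst = [20, 7]

2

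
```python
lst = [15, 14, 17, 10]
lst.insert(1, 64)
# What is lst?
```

[15, 64, 14, 17, 10]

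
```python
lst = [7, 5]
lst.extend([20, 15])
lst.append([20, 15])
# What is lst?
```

After line 1: lst = [7, 5]
After line 2 (extend unpacks [20, 15]): lst = [7, 5, 20, 15]
After line 3 (append adds [20, 15] as single element): lst = [7, 5, 20, 15, [20, 15]]

[7, 5, 20, 15, [20, 15]]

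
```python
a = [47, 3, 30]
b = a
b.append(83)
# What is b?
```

After line 1: a = [47, 3, 30]
After line 2 (b = a is an alias, same object): a = [47, 3, 30], b = [47, 3, 30]
After line 3 (b.append mutates the shared list): a = [47, 3, 30, 83], b = [47, 3, 30, 83]

[47, 3, 30, 83]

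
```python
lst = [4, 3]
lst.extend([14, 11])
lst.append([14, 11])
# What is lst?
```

After line 1: lst = [4, 3]
After line 2 (extend unpacks [14, 11]): lst = [4, 3, 14, 11]
After line 3 (append adds [14, 11] as single element): lst = [4, 3, 14, 11, [14, 11]]

[4, 3, 14, 11, [14, 11]]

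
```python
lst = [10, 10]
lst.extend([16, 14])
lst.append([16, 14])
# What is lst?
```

After line 1: lst = [10, 10]
After line 2 (extend unpacks [16, 14]): lst = [10, 10, 16, 14]
After line 3 (append adds [16, 14] as single element): lst = [10, 10, 16, 14, [16, 14]]

[10, 10, 16, 14, [16, 14]]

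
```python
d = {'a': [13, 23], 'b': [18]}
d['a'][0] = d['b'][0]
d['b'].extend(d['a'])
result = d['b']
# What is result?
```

After line 1: d = {'a': [13, 23], 'b': [18]}
After line 2 (a[0] = b[0] = 18): d = {'a': [18, 23], 'b': [18]}
After line 3 (b.extend(a) appends [18, 23]): d = {'a': [18, 23], 'b': [18, 18, 23]}
After line 4: result = d['b'] = [18, 18, 23]

[18, 18, 23]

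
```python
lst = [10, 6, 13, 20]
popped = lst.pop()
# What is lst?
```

[10, 6, 13]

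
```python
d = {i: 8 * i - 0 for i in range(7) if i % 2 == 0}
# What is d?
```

{0: 0, 2: 16, 4: 32, 6: 48}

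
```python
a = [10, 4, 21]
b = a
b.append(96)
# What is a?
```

After line 1: a = [10, 4, 21]
After line 2 (b = a is an alias, same object): a = [10, 4, 21], b = [10, 4, 21]
After line 3 (b.append mutates the shared list): a = [10, 4, 21, 96], b = [10, 4, 21, 96]

[10, 4, 21, 96]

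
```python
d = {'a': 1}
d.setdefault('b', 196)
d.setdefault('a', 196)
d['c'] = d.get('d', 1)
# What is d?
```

After line 1: d = {'a': 1}
After line 2 (setdefault adds 'b'=196): d = {'a': 1, 'b': 196}
After line 3 (setdefault 'a' no-op, already exists): d = {'a': 1, 'b': 196}
After line 4 (get('d', 1) returns default since 'd' not in d): d = {'a': 1, 'b': 196, 'c': 1}

{'a': 1, 'b': 196, 'c': 1}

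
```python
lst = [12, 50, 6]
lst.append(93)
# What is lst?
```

[12, 50, 6, 93]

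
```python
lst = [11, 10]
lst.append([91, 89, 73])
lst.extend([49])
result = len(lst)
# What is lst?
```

After line 1: lst = [11, 10]
After line 2 (append adds [91, 89, 73] as single element): lst = [11, 10, [91, 89, 73]]
After line 3 (extend unpacks [49], adds 49): lst = [11, 10, [91, 89, 73], 49]
After line 4: result = len(lst) = 4

[11, 10, [91, 89, 73], 49]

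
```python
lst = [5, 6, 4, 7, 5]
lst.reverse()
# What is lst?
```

[5, 7, 4, 6, 5]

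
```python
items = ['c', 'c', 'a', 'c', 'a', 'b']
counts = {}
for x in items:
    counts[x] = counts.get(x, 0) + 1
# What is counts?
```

Initial: counts = {}, items = ['c', 'c', 'a', 'c', 'a', 'b']
See 'c': counts = {'c': 1}
See 'c': counts = {'c': 2}
See 'a': counts = {'c': 2, 'a': 1}
See 'c': counts = {'c': 3, 'a': 1}
See 'a': counts = {'c': 3, 'a': 2}
See 'b': counts = {'c': 3, 'a': 2, 'b': 1}

{'c': 3, 'a': 2, 'b': 1}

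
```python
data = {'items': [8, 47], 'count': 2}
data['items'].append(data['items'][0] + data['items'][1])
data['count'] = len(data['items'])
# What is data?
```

After line 1: data = {'items': [8, 47], 'count': 2}
After line 2 (append 8 + 47 = 55): data = {'items': [8, 47, 55], 'count': 2}
After line 3 (count = len(items) = 3): data = {'items': [8, 47, 55], 'count': 3}

{'items': [8, 47, 55], 'count': 3}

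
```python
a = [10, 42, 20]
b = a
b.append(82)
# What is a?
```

After line 1: a = [10, 42, 20]
After line 2 (b = a is an alias, same object): a = [10, 42, 20], b = [10, 42, 20]
After line 3 (b.append mutates the shared list): a = [10, 42, 20, 82], b = [10, 42, 20, 82]

[10, 42, 20, 82]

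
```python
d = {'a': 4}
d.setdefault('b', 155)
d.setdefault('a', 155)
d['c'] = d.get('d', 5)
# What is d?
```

After line 1: d = {'a': 4}
After line 2 (setdefault adds 'b'=155): d = {'a': 4, 'b': 155}
After line 3 (setdefault 'a' no-op, already exists): d = {'a': 4, 'b': 155}
After line 4 (get('d', 5) returns default since 'd' not in d): d = {'a': 4, 'b': 155, 'c': 5}

{'a': 4, 'b': 155, 'c': 5}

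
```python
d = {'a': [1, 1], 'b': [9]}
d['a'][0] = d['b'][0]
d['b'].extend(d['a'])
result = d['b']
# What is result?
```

After line 1: d = {'a': [1, 1], 'b': [9]}
After line 2 (a[0] = b[0] = 9): d = {'a': [9, 1], 'b': [9]}
After line 3 (b.extend(a) appends [9, 1]): d = {'a': [9, 1], 'b': [9, 9, 1]}
After line 4: result = d['b'] = [9, 9, 1]

[9, 9, 1]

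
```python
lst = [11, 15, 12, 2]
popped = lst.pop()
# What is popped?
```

2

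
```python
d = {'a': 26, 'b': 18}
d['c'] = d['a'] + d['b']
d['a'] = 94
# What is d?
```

After line 1: d = {'a': 26, 'b': 18}
After line 2 (d['c'] = 26 + 18): d = {'a': 26, 'b': 18, 'c': 44}
After line 3: d = {'a': 94, 'b': 18, 'c': 44}

{'a': 94, 'b': 18, 'c': 44}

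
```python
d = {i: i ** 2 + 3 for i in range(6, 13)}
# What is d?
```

{6: 39, 7: 52, 8: 67, 9: 84, 10: 103, 11: 124, 12: 147}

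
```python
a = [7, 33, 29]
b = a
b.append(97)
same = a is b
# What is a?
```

After line 1: a = [7, 33, 29]
After line 2 (b = a is an alias, same object): a = [7, 33, 29], b = [7, 33, 29]
After line 3 (b.append mutates the shared list): a = [7, 33, 29, 97], b = [7, 33, 29, 97]
After line 4 (same = a is b; same object -> True): same = True

[7, 33, 29, 97]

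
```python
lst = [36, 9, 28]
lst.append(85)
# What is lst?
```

[36, 9, 28, 85]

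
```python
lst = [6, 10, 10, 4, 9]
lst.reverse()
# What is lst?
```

[9, 4, 10, 10, 6]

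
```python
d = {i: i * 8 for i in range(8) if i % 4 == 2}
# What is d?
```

{2: 16, 6: 48}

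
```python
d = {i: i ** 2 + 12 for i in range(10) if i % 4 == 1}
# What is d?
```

{1: 13, 5: 37, 9: 93}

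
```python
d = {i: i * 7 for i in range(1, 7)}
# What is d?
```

{1: 7, 2: 14, 3: 21, 4: 28, 5: 35, 6: 42}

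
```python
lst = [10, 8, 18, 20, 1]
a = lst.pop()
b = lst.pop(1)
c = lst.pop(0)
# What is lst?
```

After line 1: lst = [10, 8, 18, 20, 1]
After line 2 (pop() -> a = 1): lst = [10, 8, 18, 20]
After line 3 (pop(1) -> b = 8): lst = [10, 18, 20]
After line 4 (pop(0) -> c = 10): lst = [18, 20]

[18, 20]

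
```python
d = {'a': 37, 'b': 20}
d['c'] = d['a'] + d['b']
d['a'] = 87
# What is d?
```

After line 1: d = {'a': 37, 'b': 20}
After line 2 (d['c'] = 37 + 20): d = {'a': 37, 'b': 20, 'c': 57}
After line 3: d = {'a': 87, 'b': 20, 'c': 57}

{'a': 87, 'b': 20, 'c': 57}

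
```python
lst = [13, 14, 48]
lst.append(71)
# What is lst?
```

[13, 14, 48, 71]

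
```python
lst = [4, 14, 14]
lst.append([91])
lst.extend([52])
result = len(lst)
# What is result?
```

After line 1: lst = [4, 14, 14]
After line 2 (append adds [91] as single element): lst = [4, 14, 14, [91]]
After line 3 (extend unpacks [52], adds 52): lst = [4, 14, 14, [91], 52]
After line 4: result = len(lst) = 5

5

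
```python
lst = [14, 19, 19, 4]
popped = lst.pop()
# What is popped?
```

4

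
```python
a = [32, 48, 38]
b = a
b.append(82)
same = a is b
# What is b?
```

After line 1: a = [32, 48, 38]
After line 2 (b = a is an alias, same object): a = [32, 48, 38], b = [32, 48, 38]
After line 3 (b.append mutates the shared list): a = [32, 48, 38, 82], b = [32, 48, 38, 82]
After line 4 (same = a is b; same object -> True): same = True

[32, 48, 38, 82]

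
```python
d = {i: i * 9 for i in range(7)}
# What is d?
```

{0: 0, 1: 9, 2: 18, 3: 27, 4: 36, 5: 45, 6: 54}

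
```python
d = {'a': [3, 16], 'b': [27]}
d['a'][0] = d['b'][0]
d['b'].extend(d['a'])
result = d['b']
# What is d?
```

After line 1: d = {'a': [3, 16], 'b': [27]}
After line 2 (a[0] = b[0] = 27): d = {'a': [27, 16], 'b': [27]}
After line 3 (b.extend(a) appends [27, 16]): d = {'a': [27, 16], 'b': [27, 27, 16]}
After line 4: result = d['b'] = [27, 27, 16]

{'a': [27, 16], 'b': [27, 27, 16]}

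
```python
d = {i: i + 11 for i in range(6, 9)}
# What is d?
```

{6: 17, 7: 18, 8: 19}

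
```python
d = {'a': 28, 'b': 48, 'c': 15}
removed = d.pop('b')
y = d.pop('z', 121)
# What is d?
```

After line 1: d = {'a': 28, 'b': 48, 'c': 15}
After line 2 (pop 'b' returns 48): d = {'a': 28, 'c': 15}, removed = 48
After line 3 (pop 'z' missing, returns default 121): d = {'a': 28, 'c': 15}, y = 121

{'a': 28, 'c': 15}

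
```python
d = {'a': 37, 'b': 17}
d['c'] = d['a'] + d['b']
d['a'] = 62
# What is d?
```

After line 1: d = {'a': 37, 'b': 17}
After line 2 (d['c'] = 37 + 17): d = {'a': 37, 'b': 17, 'c': 54}
After line 3: d = {'a': 62, 'b': 17, 'c': 54}

{'a': 62, 'b': 17, 'c': 54}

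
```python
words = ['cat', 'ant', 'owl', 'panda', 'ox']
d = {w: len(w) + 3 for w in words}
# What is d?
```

{'cat': 6, 'ant': 6, 'owl': 6, 'panda': 8, 'ox': 5}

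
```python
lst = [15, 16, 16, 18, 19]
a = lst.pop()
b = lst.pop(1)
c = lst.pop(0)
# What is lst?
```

After line 1: lst = [15, 16, 16, 18, 19]
After line 2 (pop() -> a = 19): lst = [15, 16, 16, 18]
After line 3 (pop(1) -> b = 16): lst = [15, 16, 18]
After line 4 (pop(0) -> c = 15): lst = [16, 18]

[16, 18]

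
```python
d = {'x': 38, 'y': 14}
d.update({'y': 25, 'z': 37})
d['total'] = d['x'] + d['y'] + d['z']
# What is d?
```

After line 1: d = {'x': 38, 'y': 14}
After line 2 (y overwritten, z added): d = {'x': 38, 'y': 25, 'z': 37}
After line 3 (total = 38 + 25 + 37 = 100): d = {'x': 38, 'y': 25, 'z': 37, 'total': 100}

{'x': 38, 'y': 25, 'z': 37, 'total': 100}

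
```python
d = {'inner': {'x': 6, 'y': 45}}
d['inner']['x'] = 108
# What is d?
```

After line 1: d = {'inner': {'x': 6, 'y': 45}}
After line 2 (inner x overwritten): d = {'inner': {'x': 108, 'y': 45}}

{'inner': {'x': 108, 'y': 45}}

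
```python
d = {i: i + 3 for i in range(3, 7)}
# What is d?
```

{3: 6, 4: 7, 5: 8, 6: 9}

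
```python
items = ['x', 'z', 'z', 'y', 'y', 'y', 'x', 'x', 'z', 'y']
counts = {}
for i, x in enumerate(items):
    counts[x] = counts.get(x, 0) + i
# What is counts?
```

Initial: counts = {}, items = ['x', 'z', 'z', 'y', 'y', 'y', 'x', 'x', 'z', 'y']
i=0, x='x': counts = {'x': 0}
i=1, x='z': counts = {'x': 0, 'z': 1}
i=2, x='z': counts = {'x': 0, 'z': 3}
i=3, x='y': counts = {'x': 0, 'z': 3, 'y': 3}
i=4, x='y': counts = {'x': 0, 'z': 3, 'y': 7}
i=5, x='y': counts = {'x': 0, 'z': 3, 'y': 12}
i=6, x='x': counts = {'x': 6, 'z': 3, 'y': 12}
i=7, x='x': counts = {'x': 13, 'z': 3, 'y': 12}
i=8, x='z': counts = {'x': 13, 'z': 11, 'y': 12}
i=9, x='y': counts = {'x': 13, 'z': 11, 'y': 21}

{'x': 13, 'z': 11, 'y': 21}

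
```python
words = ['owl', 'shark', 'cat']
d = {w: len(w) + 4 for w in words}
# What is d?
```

{'owl': 7, 'shark': 9, 'cat': 7}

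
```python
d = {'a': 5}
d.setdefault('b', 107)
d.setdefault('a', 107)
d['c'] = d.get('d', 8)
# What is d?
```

After line 1: d = {'a': 5}
After line 2 (setdefault adds 'b'=107): d = {'a': 5, 'b': 107}
After line 3 (setdefault 'a' no-op, already exists): d = {'a': 5, 'b': 107}
After line 4 (get('d', 8) returns default since 'd' not in d): d = {'a': 5, 'b': 107, 'c': 8}

{'a': 5, 'b': 107, 'c': 8}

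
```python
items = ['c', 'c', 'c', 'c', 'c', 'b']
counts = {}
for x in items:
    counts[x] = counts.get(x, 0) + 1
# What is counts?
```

Initial: counts = {}, items = ['c', 'c', 'c', 'c', 'c', 'b']
See 'c': counts = {'c': 1}
See 'c': counts = {'c': 2}
See 'c': counts = {'c': 3}
See 'c': counts = {'c': 4}
See 'c': counts = {'c': 5}
See 'b': counts = {'c': 5, 'b': 1}

{'c': 5, 'b': 1}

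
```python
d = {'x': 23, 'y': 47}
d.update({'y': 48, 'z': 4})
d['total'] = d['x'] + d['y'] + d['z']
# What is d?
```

After line 1: d = {'x': 23, 'y': 47}
After line 2 (y overwritten, z added): d = {'x': 23, 'y': 48, 'z': 4}
After line 3 (total = 23 + 48 + 4 = 75): d = {'x': 23, 'y': 48, 'z': 4, 'total': 75}

{'x': 23, 'y': 48, 'z': 4, 'total': 75}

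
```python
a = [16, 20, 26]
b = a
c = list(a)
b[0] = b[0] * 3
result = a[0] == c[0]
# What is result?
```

After line 1: a = [16, 20, 26]
After line 2 (b = a, alias): a = [16, 20, 26], b = [16, 20, 26]
After line 3 (c = list(a) is a copy, new object): c = [16, 20, 26]
After line 4 (b[0] = 16 * 3 = 48; mutates shared a/b): a = b = [48, 20, 26], c = [16, 20, 26]
After line 5 (a[0] = 48, c[0] = 16; result = False)

False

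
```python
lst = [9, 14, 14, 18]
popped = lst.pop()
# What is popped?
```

18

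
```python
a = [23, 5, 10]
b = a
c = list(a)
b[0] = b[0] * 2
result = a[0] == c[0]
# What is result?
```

After line 1: a = [23, 5, 10]
After line 2 (b = a, alias): a = [23, 5, 10], b = [23, 5, 10]
After line 3 (c = list(a) is a copy, new object): c = [23, 5, 10]
After line 4 (b[0] = 23 * 2 = 46; mutates shared a/b): a = b = [46, 5, 10], c = [23, 5, 10]
After line 5 (a[0] = 46, c[0] = 23; result = False)

False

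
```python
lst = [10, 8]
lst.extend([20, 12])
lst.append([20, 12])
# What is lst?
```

After line 1: lst = [10, 8]
After line 2 (extend unpacks [20, 12]): lst = [10, 8, 20, 12]
After line 3 (append adds [20, 12] as single element): lst = [10, 8, 20, 12, [20, 12]]

[10, 8, 20, 12, [20, 12]]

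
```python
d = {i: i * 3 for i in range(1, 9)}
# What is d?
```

{1: 3, 2: 6, 3: 9, 4: 12, 5: 15, 6: 18, 7: 21, 8: 24}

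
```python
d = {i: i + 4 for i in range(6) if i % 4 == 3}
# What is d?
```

{3: 7}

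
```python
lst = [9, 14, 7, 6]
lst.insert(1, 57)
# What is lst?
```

[9, 57, 14, 7, 6]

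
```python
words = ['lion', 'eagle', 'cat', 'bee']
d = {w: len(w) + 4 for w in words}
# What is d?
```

{'lion': 8, 'eagle': 9, 'cat': 7, 'bee': 7}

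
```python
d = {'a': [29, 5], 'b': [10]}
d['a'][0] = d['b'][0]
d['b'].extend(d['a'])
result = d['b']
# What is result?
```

After line 1: d = {'a': [29, 5], 'b': [10]}
After line 2 (a[0] = b[0] = 10): d = {'a': [10, 5], 'b': [10]}
After line 3 (b.extend(a) appends [10, 5]): d = {'a': [10, 5], 'b': [10, 10, 5]}
After line 4: result = d['b'] = [10, 10, 5]

[10, 10, 5]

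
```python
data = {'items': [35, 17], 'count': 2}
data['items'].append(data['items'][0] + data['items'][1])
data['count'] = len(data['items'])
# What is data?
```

After line 1: data = {'items': [35, 17], 'count': 2}
After line 2 (append 35 + 17 = 52): data = {'items': [35, 17, 52], 'count': 2}
After line 3 (count = len(items) = 3): data = {'items': [35, 17, 52], 'count': 3}

{'items': [35, 17, 52], 'count': 3}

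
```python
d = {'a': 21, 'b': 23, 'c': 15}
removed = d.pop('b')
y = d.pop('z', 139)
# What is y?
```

After line 1: d = {'a': 21, 'b': 23, 'c': 15}
After line 2 (pop 'b' returns 23): d = {'a': 21, 'c': 15}, removed = 23
After line 3 (pop 'z' missing, returns default 139): d = {'a': 21, 'c': 15}, y = 139

139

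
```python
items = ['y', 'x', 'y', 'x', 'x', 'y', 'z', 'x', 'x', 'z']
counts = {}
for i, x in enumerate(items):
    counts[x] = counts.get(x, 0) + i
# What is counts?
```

Initial: counts = {}, items = ['y', 'x', 'y', 'x', 'x', 'y', 'z', 'x', 'x', 'z']
i=0, x='y': counts = {'y': 0}
i=1, x='x': counts = {'y': 0, 'x': 1}
i=2, x='y': counts = {'y': 2, 'x': 1}
i=3, x='x': counts = {'y': 2, 'x': 4}
i=4, x='x': counts = {'y': 2, 'x': 8}
i=5, x='y': counts = {'y': 7, 'x': 8}
i=6, x='z': counts = {'y': 7, 'x': 8, 'z': 6}
i=7, x='x': counts = {'y': 7, 'x': 15, 'z': 6}
i=8, x='x': counts = {'y': 7, 'x': 23, 'z': 6}
i=9, x='z': counts = {'y': 7, 'x': 23, 'z': 15}

{'y': 7, 'x': 23, 'z': 15}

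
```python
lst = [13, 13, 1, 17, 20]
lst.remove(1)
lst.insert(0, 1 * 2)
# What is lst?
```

After line 1: lst = [13, 13, 1, 17, 20]
After line 2 (remove first 1): lst = [13, 13, 17, 20]
After line 3 (insert 2 at index 0): lst = [2, 13, 13, 17, 20]

[2, 13, 13, 17, 20]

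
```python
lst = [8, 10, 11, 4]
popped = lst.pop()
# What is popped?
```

4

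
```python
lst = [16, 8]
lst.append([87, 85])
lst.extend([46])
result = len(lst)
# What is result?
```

After line 1: lst = [16, 8]
After line 2 (append adds [87, 85] as single element): lst = [16, 8, [87, 85]]
After line 3 (extend unpacks [46], adds 46): lst = [16, 8, [87, 85], 46]
After line 4: result = len(lst) = 4

4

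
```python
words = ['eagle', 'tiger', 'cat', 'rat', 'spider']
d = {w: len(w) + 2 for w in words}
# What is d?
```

{'eagle': 7, 'tiger': 7, 'cat': 5, 'rat': 5, 'spider': 8}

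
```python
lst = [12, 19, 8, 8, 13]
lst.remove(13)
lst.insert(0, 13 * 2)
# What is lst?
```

After line 1: lst = [12, 19, 8, 8, 13]
After line 2 (remove first 13): lst = [12, 19, 8, 8]
After line 3 (insert 26 at index 0): lst = [26, 12, 19, 8, 8]

[26, 12, 19, 8, 8]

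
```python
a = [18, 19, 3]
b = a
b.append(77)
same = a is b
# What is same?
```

After line 1: a = [18, 19, 3]
After line 2 (b = a is an alias, same object): a = [18, 19, 3], b = [18, 19, 3]
After line 3 (b.append mutates the shared list): a = [18, 19, 3, 77], b = [18, 19, 3, 77]
After line 4 (same = a is b; same object -> True): same = True

True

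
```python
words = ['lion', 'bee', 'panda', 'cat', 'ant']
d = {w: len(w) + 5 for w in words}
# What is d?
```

{'lion': 9, 'bee': 8, 'panda': 10, 'cat': 8, 'ant': 8}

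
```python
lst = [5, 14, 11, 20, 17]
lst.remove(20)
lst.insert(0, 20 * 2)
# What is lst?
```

After line 1: lst = [5, 14, 11, 20, 17]
After line 2 (remove first 20): lst = [5, 14, 11, 17]
After line 3 (insert 40 at index 0): lst = [40, 5, 14, 11, 17]

[40, 5, 14, 11, 17]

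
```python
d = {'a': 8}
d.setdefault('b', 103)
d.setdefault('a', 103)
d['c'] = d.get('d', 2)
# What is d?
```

After line 1: d = {'a': 8}
After line 2 (setdefault adds 'b'=103): d = {'a': 8, 'b': 103}
After line 3 (setdefault 'a' no-op, already exists): d = {'a': 8, 'b': 103}
After line 4 (get('d', 2) returns default since 'd' not in d): d = {'a': 8, 'b': 103, 'c': 2}

{'a': 8, 'b': 103, 'c': 2}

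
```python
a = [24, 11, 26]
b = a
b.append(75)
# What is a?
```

After line 1: a = [24, 11, 26]
After line 2 (b = a is an alias, same object): a = [24, 11, 26], b = [24, 11, 26]
After line 3 (b.append mutates the shared list): a = [24, 11, 26, 75], b = [24, 11, 26, 75]

[24, 11, 26, 75]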